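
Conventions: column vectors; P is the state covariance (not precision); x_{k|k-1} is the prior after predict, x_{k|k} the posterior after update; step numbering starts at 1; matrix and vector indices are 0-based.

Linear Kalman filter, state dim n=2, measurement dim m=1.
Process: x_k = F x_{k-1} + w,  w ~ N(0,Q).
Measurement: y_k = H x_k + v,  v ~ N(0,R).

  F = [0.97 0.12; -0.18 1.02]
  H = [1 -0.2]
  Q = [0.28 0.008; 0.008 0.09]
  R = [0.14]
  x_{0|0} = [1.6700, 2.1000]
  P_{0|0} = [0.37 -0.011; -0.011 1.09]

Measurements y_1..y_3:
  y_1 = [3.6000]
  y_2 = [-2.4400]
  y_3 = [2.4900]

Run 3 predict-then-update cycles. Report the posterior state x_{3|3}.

x_post = [1.8020, 0.9600]

step 1: x^-=[1.8719, 1.8414]  P^-=[0.6413 0.0662; 0.0662 1.2401]  S=[0.8044]  K=[0.7807; -0.2261]  nu=[2.0964]  x^+=[3.5086, 1.3675]  P^+=[0.1509 0.2081; 0.2081 1.1990]
step 2: x^-=[3.5675, 0.7633]  P^-=[0.4877 0.3298; 0.3298 1.2659]  S=[0.5464]  K=[0.7719; 0.1403]  nu=[-5.8548]  x^+=[-0.9516, -0.0582]  P^+=[0.1622 0.2707; 0.2707 1.2551]
step 3: x^-=[-0.9300, 0.1119]  P^-=[0.5137 0.3953; 0.3953 1.3017]  S=[0.5477]  K=[0.7936; 0.2464]  nu=[3.4424]  x^+=[1.8020, 0.9600]  P^+=[0.1687 0.2882; 0.2882 1.2684]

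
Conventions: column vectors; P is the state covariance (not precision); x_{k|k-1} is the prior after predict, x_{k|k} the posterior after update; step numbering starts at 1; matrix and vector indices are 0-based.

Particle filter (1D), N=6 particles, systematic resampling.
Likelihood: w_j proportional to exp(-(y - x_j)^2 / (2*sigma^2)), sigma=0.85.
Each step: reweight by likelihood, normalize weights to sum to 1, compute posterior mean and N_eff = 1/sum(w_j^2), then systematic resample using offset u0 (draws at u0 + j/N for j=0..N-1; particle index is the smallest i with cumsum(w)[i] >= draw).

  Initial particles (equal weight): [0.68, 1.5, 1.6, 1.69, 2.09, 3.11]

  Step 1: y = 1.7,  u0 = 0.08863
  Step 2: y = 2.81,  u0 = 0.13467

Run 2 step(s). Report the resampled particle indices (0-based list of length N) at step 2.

resampled_idx = [1, 3, 4, 4, 5, 5]

step 1: w=[0.1057, 0.2112, 0.2156, 0.2171, 0.1955, 0.0549]  mean=1.6798  Neff=5.2454  idx=[0, 1, 2, 3, 4, 4]
step 2: w=[0.0171, 0.1206, 0.1436, 0.1660, 0.2763, 0.2763]  mean=1.8579  Neff=4.6355  idx=[1, 3, 4, 4, 5, 5]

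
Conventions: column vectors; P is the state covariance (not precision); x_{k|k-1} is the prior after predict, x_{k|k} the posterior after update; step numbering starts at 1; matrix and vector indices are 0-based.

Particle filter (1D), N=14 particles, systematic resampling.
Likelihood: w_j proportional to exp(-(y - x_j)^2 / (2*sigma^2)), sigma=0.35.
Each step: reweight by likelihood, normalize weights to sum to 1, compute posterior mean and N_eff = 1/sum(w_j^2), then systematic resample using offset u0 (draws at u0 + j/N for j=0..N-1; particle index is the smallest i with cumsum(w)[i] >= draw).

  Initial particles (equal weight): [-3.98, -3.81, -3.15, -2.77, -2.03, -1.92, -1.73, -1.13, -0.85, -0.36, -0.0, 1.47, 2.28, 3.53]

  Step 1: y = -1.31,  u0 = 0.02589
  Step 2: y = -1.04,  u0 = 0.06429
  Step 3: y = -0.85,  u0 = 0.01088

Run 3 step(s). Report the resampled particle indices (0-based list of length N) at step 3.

resampled_idx = [1, 2, 3, 4, 5, 6, 7, 8, 9, 10, 11, 11, 12, 13]

step 1: w=[0.0000, 0.0000, 0.0000, 0.0001, 0.0561, 0.1018, 0.2264, 0.4075, 0.1961, 0.0117, 0.0004, 0.0000, 0.0000, 0.0000]  mean=-1.3325  Neff=3.7124  idx=[4, 5, 6, 6, 6, 6, 7, 7, 7, 7, 7, 8, 8, 8]
step 2: w=[0.0023, 0.0053, 0.0178, 0.0178, 0.0178, 0.0178, 0.1200, 0.1200, 0.1200, 0.1200, 0.1200, 0.1071, 0.1071, 0.1071]  mean=-1.0889  Neff=9.2825  idx=[5, 6, 7, 7, 8, 8, 9, 10, 10, 11, 11, 12, 13, 13]
step 3: w=[0.0039, 0.0669, 0.0669, 0.0669, 0.0669, 0.0669, 0.0669, 0.0669, 0.0669, 0.0922, 0.0922, 0.0922, 0.0922, 0.0922]  mean=-1.0033  Neff=12.7717  idx=[1, 2, 3, 4, 5, 6, 7, 8, 9, 10, 11, 11, 12, 13]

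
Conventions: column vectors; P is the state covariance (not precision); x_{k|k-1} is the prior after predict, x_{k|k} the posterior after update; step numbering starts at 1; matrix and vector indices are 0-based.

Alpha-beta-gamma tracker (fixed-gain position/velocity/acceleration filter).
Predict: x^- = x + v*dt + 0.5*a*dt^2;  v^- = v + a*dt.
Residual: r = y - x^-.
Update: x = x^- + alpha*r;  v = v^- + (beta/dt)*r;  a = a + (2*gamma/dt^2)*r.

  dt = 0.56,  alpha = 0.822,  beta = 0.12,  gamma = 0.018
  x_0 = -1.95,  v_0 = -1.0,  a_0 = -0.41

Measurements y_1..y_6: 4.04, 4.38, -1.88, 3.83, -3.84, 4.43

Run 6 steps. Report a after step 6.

a_post = 0.3684

step 1: x_pred=-2.5743  r=6.6143  x^+=2.8627  v^+=0.1877  a^+=0.3493
step 2: x_pred=3.0226  r=1.3574  x^+=4.1384  v^+=0.6742  a^+=0.5051
step 3: x_pred=4.5951  r=-6.4751  x^+=-0.7274  v^+=-0.4304  a^+=-0.2382
step 4: x_pred=-1.0058  r=4.8358  x^+=2.9692  v^+=0.4724  a^+=0.3169
step 5: x_pred=3.2835  r=-7.1235  x^+=-2.5720  v^+=-0.8766  a^+=-0.5008
step 6: x_pred=-3.1414  r=7.5714  x^+=3.0823  v^+=0.4654  a^+=0.3684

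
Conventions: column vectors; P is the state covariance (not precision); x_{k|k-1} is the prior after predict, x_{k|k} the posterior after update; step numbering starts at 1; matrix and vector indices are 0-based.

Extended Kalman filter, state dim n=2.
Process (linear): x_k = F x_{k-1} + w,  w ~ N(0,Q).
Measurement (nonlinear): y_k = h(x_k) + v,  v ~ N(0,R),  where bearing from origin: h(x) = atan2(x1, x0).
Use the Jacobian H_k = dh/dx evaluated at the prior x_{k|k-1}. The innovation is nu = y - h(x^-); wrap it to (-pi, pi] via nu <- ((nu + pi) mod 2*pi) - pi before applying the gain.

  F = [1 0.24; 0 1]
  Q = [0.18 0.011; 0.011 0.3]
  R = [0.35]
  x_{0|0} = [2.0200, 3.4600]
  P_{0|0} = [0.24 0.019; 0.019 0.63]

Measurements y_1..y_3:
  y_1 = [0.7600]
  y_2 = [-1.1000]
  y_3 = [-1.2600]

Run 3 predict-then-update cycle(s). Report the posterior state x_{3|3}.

x_post = [4.6202, 2.0724]

step 1: x^-=[2.8504, 3.4600]  P^-=[0.4654 0.1812; 0.1812 0.9300]  H_jac=[-0.1722 0.1418]  S=[0.3737]  K=[-0.1457; 0.2695]  nu=[-0.1217]  x^+=[2.8681, 3.4272]  P^+=[0.4575 0.1959; 0.1959 0.9029]
step 2: x^-=[3.6907, 3.4272]  P^-=[0.7835 0.4236; 0.4236 1.2029]  H_jac=[-0.1351 0.1455]  S=[0.3731]  K=[-0.1185; 0.3157]  nu=[-1.8484]  x^+=[3.9098, 2.8437]  P^+=[0.7783 0.4375; 0.4375 1.1657]
step 3: x^-=[4.5923, 2.8437]  P^-=[1.2354 0.7283; 0.7283 1.4657]  H_jac=[-0.0975 0.1574]  S=[0.3757]  K=[-0.0154; 0.4251]  nu=[-1.8144]  x^+=[4.6202, 2.0724]  P^+=[1.2353 0.7307; 0.7307 1.3978]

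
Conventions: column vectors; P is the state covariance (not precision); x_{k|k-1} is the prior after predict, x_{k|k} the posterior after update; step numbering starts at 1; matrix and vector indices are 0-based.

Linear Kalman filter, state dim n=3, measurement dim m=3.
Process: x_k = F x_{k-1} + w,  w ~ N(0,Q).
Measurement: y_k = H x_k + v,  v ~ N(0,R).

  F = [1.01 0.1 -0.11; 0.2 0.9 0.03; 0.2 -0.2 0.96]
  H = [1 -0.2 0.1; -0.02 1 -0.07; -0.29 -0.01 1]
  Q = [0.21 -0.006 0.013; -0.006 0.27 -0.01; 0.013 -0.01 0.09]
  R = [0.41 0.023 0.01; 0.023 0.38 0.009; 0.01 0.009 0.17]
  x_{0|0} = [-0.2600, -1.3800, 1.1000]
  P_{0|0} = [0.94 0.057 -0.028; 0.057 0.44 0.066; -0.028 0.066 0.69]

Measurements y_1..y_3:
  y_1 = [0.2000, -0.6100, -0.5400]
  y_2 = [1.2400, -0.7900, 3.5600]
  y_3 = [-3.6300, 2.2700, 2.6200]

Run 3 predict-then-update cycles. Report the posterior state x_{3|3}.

step 1: x^-=[-0.5216, -1.2610, 1.2800]  P^-=[1.1979 0.2676 0.0921; 0.2676 0.6884 0.0273; 0.0921 0.0273 0.7404]  S=[1.5532 0.1213 -0.1652; 0.1213 1.0582 -0.0929; -0.1652 -0.0929 0.9589]  K=[0.7185 0.1301 -0.1327; 0.0363 0.6402 0.0087; 0.1845 0.0223 0.7780]  nu=[0.3414, 0.7302, -1.9839]  x^+=[0.0819, -0.7984, -0.1843]  P^+=[0.3040 0.0761 0.0747; 0.0761 0.2480 0.0321; 0.0747 0.0321 0.1563]
step 2: x^-=[0.0231, -0.7077, -0.0008]  P^-=[0.5225 0.1454 0.1137; 0.1454 0.5132 0.0151; 0.1137 0.0151 0.2664]  S=[0.9197 0.0476 0.0005; 0.0476 0.8871 -0.0388; 0.0005 -0.0388 0.4150]  K=[0.5432 0.1103 -0.0850; 0.0186 0.5720 -0.0243; 0.1485 0.0100 0.5629]  nu=[1.0754, -0.0819, 3.5605]  x^+=[0.2956, -0.8210, 2.1621]  P^+=[0.2309 0.0624 0.0596; 0.0624 0.2203 0.0215; 0.0596 0.0215 0.1148]
step 3: x^-=[-0.0214, -0.6149, 2.2990]  P^-=[0.4481 0.1165 0.0908; 0.1165 0.4822 0.0019; 0.0908 0.0019 0.2234]  S=[0.8511 0.0267 -0.0033; 0.0267 0.8588 -0.0407; -0.0033 -0.0407 0.3792]  K=[0.5063 0.0978 -0.0915; 0.0062 0.5566 -0.0370; 0.1344 0.0024 0.5212]  nu=[-3.9615, 3.0454, 0.3087]  x^+=[-1.7578, 1.0442, 1.9348]  P^+=[0.2148 0.0560 0.0532; 0.0560 0.2137 0.0172; 0.0532 0.0172 0.1056]

x_post = [-1.7578, 1.0442, 1.9348]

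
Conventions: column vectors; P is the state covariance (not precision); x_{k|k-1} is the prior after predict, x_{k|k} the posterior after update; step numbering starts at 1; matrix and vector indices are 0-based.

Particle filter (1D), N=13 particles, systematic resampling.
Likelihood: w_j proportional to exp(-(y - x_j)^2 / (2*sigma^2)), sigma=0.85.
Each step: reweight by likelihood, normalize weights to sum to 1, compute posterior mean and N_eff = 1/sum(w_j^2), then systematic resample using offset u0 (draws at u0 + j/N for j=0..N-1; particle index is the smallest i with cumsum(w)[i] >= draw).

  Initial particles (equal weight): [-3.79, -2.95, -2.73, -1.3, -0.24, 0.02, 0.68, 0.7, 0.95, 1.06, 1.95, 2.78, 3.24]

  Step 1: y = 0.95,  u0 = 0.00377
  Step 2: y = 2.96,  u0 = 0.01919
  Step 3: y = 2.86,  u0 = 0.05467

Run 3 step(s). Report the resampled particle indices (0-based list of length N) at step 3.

resampled_idx = [3, 6, 7, 8, 8, 9, 9, 10, 10, 11, 11, 12, 12]

step 1: w=[0.0000, 0.0000, 0.0000, 0.0055, 0.0685, 0.1003, 0.1735, 0.1747, 0.1825, 0.1809, 0.0913, 0.0180, 0.0048]  mean=0.8275  Neff=6.6617  idx=[3, 5, 5, 6, 6, 7, 7, 8, 8, 8, 9, 9, 10]
step 2: w=[0.0000, 0.0026, 0.0026, 0.0285, 0.0285, 0.0304, 0.0304, 0.0636, 0.0636, 0.0636, 0.0857, 0.0857, 0.5145]  mean=1.4478  Neff=3.3893  idx=[3, 6, 7, 8, 10, 11, 11, 12, 12, 12, 12, 12, 12]
step 3: w=[0.0095, 0.0101, 0.0203, 0.0203, 0.0270, 0.0270, 0.0270, 0.1431, 0.1431, 0.1431, 0.1431, 0.1431, 0.1431]  mean=1.8127  Neff=7.9271  idx=[3, 6, 7, 8, 8, 9, 9, 10, 10, 11, 11, 12, 12]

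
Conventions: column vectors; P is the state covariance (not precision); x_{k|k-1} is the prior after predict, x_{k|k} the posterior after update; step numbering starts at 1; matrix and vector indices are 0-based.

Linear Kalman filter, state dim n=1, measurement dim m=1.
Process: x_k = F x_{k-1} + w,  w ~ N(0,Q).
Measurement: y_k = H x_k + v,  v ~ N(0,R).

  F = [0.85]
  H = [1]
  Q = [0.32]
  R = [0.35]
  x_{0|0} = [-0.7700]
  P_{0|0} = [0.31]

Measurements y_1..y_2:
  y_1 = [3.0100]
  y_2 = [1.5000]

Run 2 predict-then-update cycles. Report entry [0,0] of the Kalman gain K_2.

K[0,0] = 0.5752

step 1: x^-=[-0.6545]  P^-=[0.5440]  S=[0.8940]  K=[0.6085]  nu=[3.6645]  x^+=[1.5753]  P^+=[0.2130]
step 2: x^-=[1.3390]  P^-=[0.4739]  S=[0.8239]  K=[0.5752]  nu=[0.1610]  x^+=[1.4316]  P^+=[0.2013]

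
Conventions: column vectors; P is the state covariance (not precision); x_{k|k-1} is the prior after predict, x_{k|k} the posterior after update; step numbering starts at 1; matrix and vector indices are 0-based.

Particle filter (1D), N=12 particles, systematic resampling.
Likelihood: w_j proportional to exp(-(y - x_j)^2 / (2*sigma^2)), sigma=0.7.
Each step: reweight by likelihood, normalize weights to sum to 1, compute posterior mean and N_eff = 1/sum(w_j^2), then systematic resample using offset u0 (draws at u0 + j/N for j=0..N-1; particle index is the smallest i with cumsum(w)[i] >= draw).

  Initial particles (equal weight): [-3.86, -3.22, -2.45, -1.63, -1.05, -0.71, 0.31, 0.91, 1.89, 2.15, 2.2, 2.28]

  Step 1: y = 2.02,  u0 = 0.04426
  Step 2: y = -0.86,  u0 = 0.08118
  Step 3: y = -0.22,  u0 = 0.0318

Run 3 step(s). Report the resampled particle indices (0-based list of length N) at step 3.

resampled_idx = [0, 1, 2, 3, 4, 4, 5, 6, 7, 8, 9, 10]

step 1: w=[0.0000, 0.0000, 0.0000, 0.0000, 0.0000, 0.0001, 0.0120, 0.0677, 0.2339, 0.2339, 0.2302, 0.2221]  mean=2.0231  Neff=4.6193  idx=[7, 8, 8, 8, 9, 9, 9, 10, 10, 11, 11, 11]
step 2: w=[0.9557, 0.0104, 0.0104, 0.0104, 0.0023, 0.0023, 0.0023, 0.0017, 0.0017, 0.0010, 0.0010, 0.0010]  mean=0.9574  Neff=1.0944  idx=[0, 0, 0, 0, 0, 0, 0, 0, 0, 0, 0, 9]
step 3: w=[0.0909, 0.0909, 0.0909, 0.0909, 0.0909, 0.0909, 0.0909, 0.0909, 0.0909, 0.0909, 0.0909, 0.0006]  mean=0.9108  Neff=11.0125  idx=[0, 1, 2, 3, 4, 4, 5, 6, 7, 8, 9, 10]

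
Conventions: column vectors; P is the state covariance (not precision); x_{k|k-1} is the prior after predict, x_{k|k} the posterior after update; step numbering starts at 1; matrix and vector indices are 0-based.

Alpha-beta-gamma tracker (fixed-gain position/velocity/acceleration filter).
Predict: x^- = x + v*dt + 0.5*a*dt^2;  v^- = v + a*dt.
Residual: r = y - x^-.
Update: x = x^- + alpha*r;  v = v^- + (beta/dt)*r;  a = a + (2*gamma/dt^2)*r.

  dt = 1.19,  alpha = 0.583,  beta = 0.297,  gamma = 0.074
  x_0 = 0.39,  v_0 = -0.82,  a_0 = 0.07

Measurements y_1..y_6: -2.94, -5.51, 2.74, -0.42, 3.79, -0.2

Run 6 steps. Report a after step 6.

step 1: x_pred=-0.5362  r=-2.4038  x^+=-1.9376  v^+=-1.3366  a^+=-0.1812
step 2: x_pred=-3.6565  r=-1.8535  x^+=-4.7371  v^+=-2.0149  a^+=-0.3749
step 3: x_pred=-7.4003  r=10.1403  x^+=-1.4885  v^+=0.0698  a^+=0.6849
step 4: x_pred=-0.9206  r=0.5006  x^+=-0.6287  v^+=1.0097  a^+=0.7372
step 5: x_pred=1.0947  r=2.6953  x^+=2.6661  v^+=2.5596  a^+=1.0189
step 6: x_pred=6.4334  r=-6.6334  x^+=2.5661  v^+=2.1165  a^+=0.3256

a_post = 0.3256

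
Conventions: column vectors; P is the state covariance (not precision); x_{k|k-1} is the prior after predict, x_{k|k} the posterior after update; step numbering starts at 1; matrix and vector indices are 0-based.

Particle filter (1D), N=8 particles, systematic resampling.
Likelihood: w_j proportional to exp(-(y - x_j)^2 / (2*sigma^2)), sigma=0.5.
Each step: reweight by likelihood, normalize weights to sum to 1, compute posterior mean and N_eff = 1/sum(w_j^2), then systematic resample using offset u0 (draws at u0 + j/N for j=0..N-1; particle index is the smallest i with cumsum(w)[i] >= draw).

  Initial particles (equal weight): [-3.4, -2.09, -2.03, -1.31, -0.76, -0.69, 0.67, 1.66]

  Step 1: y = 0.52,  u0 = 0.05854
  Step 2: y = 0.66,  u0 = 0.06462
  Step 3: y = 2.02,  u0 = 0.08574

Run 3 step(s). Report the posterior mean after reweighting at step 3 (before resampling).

post_mean = 0.6700

step 1: w=[0.0000, 0.0000, 0.0000, 0.0011, 0.0336, 0.0476, 0.8514, 0.0662]  mean=0.6205  Neff=1.3648  idx=[5, 6, 6, 6, 6, 6, 6, 6]
step 2: w=[0.0037, 0.1423, 0.1423, 0.1423, 0.1423, 0.1423, 0.1423, 0.1423]  mean=0.6649  Neff=7.0517  idx=[1, 2, 3, 4, 4, 5, 6, 7]
step 3: w=[0.1250, 0.1250, 0.1250, 0.1250, 0.1250, 0.1250, 0.1250, 0.1250]  mean=0.6700  Neff=8.0000  idx=[0, 1, 2, 3, 4, 5, 6, 7]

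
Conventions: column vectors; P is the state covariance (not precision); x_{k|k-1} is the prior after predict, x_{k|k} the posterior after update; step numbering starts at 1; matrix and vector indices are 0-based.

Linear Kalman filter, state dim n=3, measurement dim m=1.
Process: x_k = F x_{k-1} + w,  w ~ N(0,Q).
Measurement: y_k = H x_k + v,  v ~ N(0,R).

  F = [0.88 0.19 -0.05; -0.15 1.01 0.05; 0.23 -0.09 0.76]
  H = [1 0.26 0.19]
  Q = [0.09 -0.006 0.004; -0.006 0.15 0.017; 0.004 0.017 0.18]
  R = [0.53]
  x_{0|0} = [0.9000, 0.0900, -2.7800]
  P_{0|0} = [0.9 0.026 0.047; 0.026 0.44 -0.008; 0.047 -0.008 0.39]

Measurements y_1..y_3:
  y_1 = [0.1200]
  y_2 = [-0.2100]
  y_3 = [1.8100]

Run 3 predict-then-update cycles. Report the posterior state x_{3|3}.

step 1: x^-=[0.9481, -0.1831, -1.9139]  P^-=[0.8085 -0.0162 0.1926; -0.0162 0.6107 -0.0438; 0.1926 -0.0438 0.4729]  S=[1.4573]  K=[0.5770; 0.0921; 0.1860]  nu=[-0.4169]  x^+=[0.7076, -0.2215, -1.9914]  P^+=[0.3233 -0.0937 0.0362; -0.0937 0.5983 -0.0687; 0.0362 -0.0687 0.4225]
step 2: x^-=[0.6801, -0.4294, -1.3308]  P^-=[0.3298 -0.0108 0.0600; -0.0108 0.7896 -0.1117; 0.0600 -0.1117 0.4719]  S=[0.9364]  K=[0.3614; 0.1850; 0.1289]  nu=[-0.5256]  x^+=[0.4902, -0.5267, -1.3985]  P^+=[0.2075 -0.0734 0.0164; -0.0734 0.7575 -0.1340; 0.0164 -0.1340 0.4563]
step 3: x^-=[0.4012, -0.6754, -0.9028]  P^-=[0.2557 0.0540 0.0092; 0.0540 0.9370 -0.1637; 0.0092 -0.1637 0.4878]  S=[0.8821]  K=[0.3078; 0.3022; 0.0672]  nu=[1.7559]  x^+=[0.9417, -0.1448, -0.7847]  P^+=[0.1722 -0.0280 -0.0091; -0.0280 0.8565 -0.1816; -0.0091 -0.1816 0.4838]

x_post = [0.9417, -0.1448, -0.7847]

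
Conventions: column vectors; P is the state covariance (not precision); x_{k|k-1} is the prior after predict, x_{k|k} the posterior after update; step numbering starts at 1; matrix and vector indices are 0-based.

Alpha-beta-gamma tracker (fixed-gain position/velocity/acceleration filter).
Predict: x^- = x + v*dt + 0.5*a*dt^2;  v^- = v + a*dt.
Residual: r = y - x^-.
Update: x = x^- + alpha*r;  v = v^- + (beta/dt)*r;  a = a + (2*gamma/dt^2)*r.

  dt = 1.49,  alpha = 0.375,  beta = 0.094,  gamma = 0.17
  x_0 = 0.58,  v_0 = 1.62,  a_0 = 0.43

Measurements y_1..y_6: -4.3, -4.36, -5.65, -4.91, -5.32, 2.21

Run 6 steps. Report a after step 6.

step 1: x_pred=3.4711  r=-7.7711  x^+=0.5570  v^+=1.7704  a^+=-0.7601
step 2: x_pred=2.3511  r=-6.7111  x^+=-0.1655  v^+=0.2145  a^+=-1.7879
step 3: x_pred=-1.8306  r=-3.8194  x^+=-3.2629  v^+=-2.6905  a^+=-2.3728
step 4: x_pred=-9.9056  r=4.9956  x^+=-8.0323  v^+=-5.9108  a^+=-1.6078
step 5: x_pred=-18.6241  r=13.3041  x^+=-13.6350  v^+=-7.4671  a^+=0.4297
step 6: x_pred=-24.2840  r=26.4940  x^+=-14.3487  v^+=-5.1554  a^+=4.4872

a_post = 4.4872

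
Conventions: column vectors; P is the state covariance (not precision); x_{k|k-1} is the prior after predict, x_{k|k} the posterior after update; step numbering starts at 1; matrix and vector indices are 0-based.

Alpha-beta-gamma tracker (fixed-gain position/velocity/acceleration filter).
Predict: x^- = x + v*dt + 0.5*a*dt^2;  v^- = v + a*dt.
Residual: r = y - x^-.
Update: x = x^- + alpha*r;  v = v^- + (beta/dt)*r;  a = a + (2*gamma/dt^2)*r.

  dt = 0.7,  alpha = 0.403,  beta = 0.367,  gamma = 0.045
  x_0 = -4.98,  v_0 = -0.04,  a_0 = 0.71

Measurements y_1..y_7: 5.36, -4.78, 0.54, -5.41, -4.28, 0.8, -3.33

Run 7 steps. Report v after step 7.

step 1: x_pred=-4.8341  r=10.1941  x^+=-0.7258  v^+=5.8016  a^+=2.5824
step 2: x_pred=3.9680  r=-8.7480  x^+=0.4425  v^+=3.0228  a^+=0.9756
step 3: x_pred=2.7975  r=-2.2575  x^+=1.8877  v^+=2.5222  a^+=0.5610
step 4: x_pred=3.7907  r=-9.2007  x^+=0.0828  v^+=-1.9090  a^+=-1.1290
step 5: x_pred=-1.5300  r=-2.7500  x^+=-2.6383  v^+=-4.1410  a^+=-1.6341
step 6: x_pred=-5.9373  r=6.7373  x^+=-3.2222  v^+=-1.7526  a^+=-0.3966
step 7: x_pred=-4.5461  r=1.2161  x^+=-4.0560  v^+=-1.3926  a^+=-0.1732

v_post = -1.3926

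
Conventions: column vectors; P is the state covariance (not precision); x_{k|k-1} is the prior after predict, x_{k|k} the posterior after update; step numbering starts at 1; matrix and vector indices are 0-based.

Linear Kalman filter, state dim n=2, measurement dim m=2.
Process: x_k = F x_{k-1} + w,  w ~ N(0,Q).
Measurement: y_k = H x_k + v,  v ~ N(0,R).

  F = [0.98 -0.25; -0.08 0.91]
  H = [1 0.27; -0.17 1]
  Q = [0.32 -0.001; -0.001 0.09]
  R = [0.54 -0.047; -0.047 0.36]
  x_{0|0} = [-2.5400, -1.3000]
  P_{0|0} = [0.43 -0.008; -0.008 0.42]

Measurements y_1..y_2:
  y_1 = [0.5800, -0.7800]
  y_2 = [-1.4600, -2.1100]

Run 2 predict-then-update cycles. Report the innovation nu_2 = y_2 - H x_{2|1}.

innov = [-0.9987, -1.4023]

step 1: x^-=[-2.1642, -0.9798]  P^-=[0.7631 -0.1376; -0.1376 0.4417]  S=[1.2611 -0.1887; -0.1887 0.8705]  K=[0.5475 -0.1883; 0.0676 0.5489]  nu=[3.0087, -0.1681]  x^+=[-0.4852, -0.8686]  P^+=[0.3153 -0.0399; -0.0399 0.1876]
step 2: x^-=[-0.2583, -0.7516]  P^-=[0.6541 -0.1048; -0.1048 0.2532]  S=[1.1560 -0.1898; -0.1898 0.6678]  K=[0.5122 -0.1779; 0.0368 0.4164]  nu=[-0.9987, -1.4023]  x^+=[-0.5204, -1.3723]  P^+=[0.2952 -0.0379; -0.0379 0.1417]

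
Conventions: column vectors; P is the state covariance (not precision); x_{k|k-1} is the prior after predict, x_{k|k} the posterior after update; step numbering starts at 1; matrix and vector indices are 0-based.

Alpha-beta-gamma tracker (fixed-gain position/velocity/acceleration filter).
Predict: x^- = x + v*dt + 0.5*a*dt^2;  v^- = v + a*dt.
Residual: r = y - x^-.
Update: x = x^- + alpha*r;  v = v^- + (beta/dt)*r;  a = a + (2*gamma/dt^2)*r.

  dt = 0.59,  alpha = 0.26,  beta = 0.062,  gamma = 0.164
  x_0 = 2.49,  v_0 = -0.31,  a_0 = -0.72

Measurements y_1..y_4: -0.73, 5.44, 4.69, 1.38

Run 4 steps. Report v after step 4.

v_post = 2.0436

step 1: x_pred=2.1818  r=-2.9118  x^+=1.4247  v^+=-1.0408  a^+=-3.4637
step 2: x_pred=0.2078  r=5.2322  x^+=1.5682  v^+=-2.5345  a^+=1.4664
step 3: x_pred=0.3280  r=4.3620  x^+=1.4622  v^+=-1.2110  a^+=5.5765
step 4: x_pred=1.7183  r=-0.3383  x^+=1.6303  v^+=2.0436  a^+=5.2578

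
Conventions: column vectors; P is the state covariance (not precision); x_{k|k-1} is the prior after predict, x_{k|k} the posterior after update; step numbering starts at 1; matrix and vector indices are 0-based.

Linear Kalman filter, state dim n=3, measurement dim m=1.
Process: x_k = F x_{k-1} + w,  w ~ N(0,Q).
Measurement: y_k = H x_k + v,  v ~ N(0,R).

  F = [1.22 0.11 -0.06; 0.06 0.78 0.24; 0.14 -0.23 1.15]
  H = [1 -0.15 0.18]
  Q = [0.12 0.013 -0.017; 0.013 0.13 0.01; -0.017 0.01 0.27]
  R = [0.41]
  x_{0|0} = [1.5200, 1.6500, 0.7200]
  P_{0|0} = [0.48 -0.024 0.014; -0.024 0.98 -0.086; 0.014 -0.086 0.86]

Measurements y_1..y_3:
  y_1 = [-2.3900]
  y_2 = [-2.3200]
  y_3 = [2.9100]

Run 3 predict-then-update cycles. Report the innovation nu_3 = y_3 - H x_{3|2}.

innov = [4.8793]

step 1: x^-=[1.9927, 1.5510, 0.6613]  P^-=[0.8420 0.1026 -0.0053; 0.1026 0.7435 0.0023; -0.0053 0.0023 1.5201]  S=[1.2852]  K=[0.6425; -0.0066; 0.2085]  nu=[-4.2691]  x^+=[-0.7500, 1.5791, -0.2288]  P^+=[0.3116 0.1081 -0.1775; 0.1081 0.7434 0.0041; -0.1775 0.0041 1.4643]
step 2: x^-=[-0.7276, 1.1318, -0.7313]  P^-=[0.6529 0.1307 -0.3592; 0.1307 0.6743 0.2789; -0.3592 0.2789 2.1857]  S=[0.9653]  K=[0.5891; 0.0826; -0.0079]  nu=[-1.2910]  x^+=[-1.4881, 1.0252, -0.7211]  P^+=[0.3179 0.0837 -0.3547; 0.0837 0.6677 0.2796; -0.3547 0.2796 2.1856]
step 3: x^-=[-1.6595, 0.5373, -1.2734]  P^-=[0.6799 0.0340 -0.6081; 0.0340 0.7656 0.7030; -0.6081 0.7030 2.9345]  S=[0.9351]  K=[0.6045; 0.0489; -0.1982]  nu=[4.8793]  x^+=[1.2903, 0.7758, -2.2402]  P^+=[0.3381 0.0064 -0.4960; 0.0064 0.7633 0.7121; -0.4960 0.7121 2.8978]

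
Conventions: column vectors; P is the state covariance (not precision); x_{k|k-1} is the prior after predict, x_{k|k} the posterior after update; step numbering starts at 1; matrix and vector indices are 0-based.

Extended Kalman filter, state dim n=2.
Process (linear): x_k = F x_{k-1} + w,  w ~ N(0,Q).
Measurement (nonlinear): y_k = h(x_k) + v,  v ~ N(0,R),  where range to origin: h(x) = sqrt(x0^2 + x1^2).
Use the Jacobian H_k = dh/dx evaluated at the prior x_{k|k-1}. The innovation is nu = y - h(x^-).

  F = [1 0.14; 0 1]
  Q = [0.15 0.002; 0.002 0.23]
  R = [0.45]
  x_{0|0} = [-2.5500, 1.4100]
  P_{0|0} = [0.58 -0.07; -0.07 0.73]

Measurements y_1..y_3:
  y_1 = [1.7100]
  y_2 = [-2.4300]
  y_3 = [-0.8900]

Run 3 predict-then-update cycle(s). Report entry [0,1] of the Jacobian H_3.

step 1: x^-=[-2.3526, 1.4100]  P^-=[0.7247 0.0342; 0.0342 0.9600]  H_jac=[-0.8577 0.5141]  S=[1.2067]  K=[-0.5006; 0.3847]  nu=[-1.0328]  x^+=[-1.8356, 1.0127]  P^+=[0.4224 0.2665; 0.2665 0.7814]
step 2: x^-=[-1.6939, 1.0127]  P^-=[0.6623 0.3779; 0.3779 1.0114]  H_jac=[-0.8583 0.5132]  S=[0.8713]  K=[-0.4298; 0.2234]  nu=[-4.4035]  x^+=[0.1988, 0.0290]  P^+=[0.5013 0.4616; 0.4616 0.9680]
step 3: x^-=[0.2029, 0.0290]  P^-=[0.7996 0.5991; 0.5991 1.1980]  H_jac=[0.9899 0.1416]  S=[1.4255]  K=[0.6148; 0.5351]  nu=[-1.0950]  x^+=[-0.4702, -0.5568]  P^+=[0.2608 0.1302; 0.1302 0.7899]

H_jac[0,1] = 0.1416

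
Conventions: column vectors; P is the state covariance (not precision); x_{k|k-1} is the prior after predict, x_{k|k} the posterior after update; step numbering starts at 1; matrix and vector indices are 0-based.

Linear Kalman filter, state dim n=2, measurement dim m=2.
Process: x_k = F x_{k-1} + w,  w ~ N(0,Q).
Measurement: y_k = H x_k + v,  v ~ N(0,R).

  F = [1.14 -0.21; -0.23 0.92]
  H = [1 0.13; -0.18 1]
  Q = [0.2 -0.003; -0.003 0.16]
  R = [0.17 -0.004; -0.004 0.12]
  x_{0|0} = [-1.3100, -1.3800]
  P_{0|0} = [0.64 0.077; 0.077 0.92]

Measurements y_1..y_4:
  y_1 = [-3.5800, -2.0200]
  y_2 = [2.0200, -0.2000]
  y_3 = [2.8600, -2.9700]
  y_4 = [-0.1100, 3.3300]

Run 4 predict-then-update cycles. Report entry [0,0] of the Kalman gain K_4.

K[0,0] = 0.6465

step 1: x^-=[-1.2036, -0.9683]  P^-=[1.0354 -0.2641; -0.2641 0.9400]  S=[1.1527 -0.3261; -0.3261 1.1886]  K=[0.8254 -0.1526; 0.1214 0.8641]  nu=[-2.2505, -1.2683]  x^+=[-2.8676, -2.3374]  P^+=[0.1404 0.0037; 0.0037 0.1039]
step 2: x^-=[-2.7782, -1.4909]  P^-=[0.3853 -0.0559; -0.0559 0.2538]  S=[0.5451 -0.0949; -0.0949 0.4064]  K=[0.6671 -0.1523; 0.0741 0.6666]  nu=[4.9920, 0.7908]  x^+=[0.4313, -0.5938]  P^+=[0.1141 -0.0004; -0.0004 0.0796]
step 3: x^-=[0.6164, -0.6455]  P^-=[0.3519 -0.0487; -0.0487 0.2336]  S=[0.5132 -0.0846; -0.0846 0.3825]  K=[0.6488 -0.1496; 0.0712 0.6493]  nu=[2.3275, -2.2136]  x^+=[2.4575, -1.9170]  P^+=[0.1110 -0.0006; -0.0006 0.0775]
step 4: x^-=[3.2041, -2.3289]  P^-=[0.3479 -0.0477; -0.0477 0.2317]  S=[0.5094 -0.0831; -0.0831 0.3802]  K=[0.6465 -0.1489; 0.0711 0.6477]  nu=[-3.0114, 6.2356]  x^+=[0.3288, 1.4955]  P^+=[0.1106 -0.0006; -0.0006 0.0773]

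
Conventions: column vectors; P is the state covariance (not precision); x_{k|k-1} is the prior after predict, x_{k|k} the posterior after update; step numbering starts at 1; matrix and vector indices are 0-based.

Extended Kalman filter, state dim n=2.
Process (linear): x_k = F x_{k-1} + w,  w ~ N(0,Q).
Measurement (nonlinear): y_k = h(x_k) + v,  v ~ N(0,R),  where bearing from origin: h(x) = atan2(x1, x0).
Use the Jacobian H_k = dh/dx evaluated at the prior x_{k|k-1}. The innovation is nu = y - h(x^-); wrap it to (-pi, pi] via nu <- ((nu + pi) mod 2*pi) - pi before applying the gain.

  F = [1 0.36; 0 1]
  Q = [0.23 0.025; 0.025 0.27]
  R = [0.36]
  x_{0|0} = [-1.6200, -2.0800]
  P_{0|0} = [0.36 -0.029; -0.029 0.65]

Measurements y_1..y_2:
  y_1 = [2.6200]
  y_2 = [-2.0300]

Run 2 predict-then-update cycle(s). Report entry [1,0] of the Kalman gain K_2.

K[1,0] = -0.5066

step 1: x^-=[-2.3688, -2.0800]  P^-=[0.6534 0.2300; 0.2300 0.9200]  H_jac=[0.2093 -0.2384]  S=[0.4179]  K=[0.1960; -0.4095]  nu=[-1.2422]  x^+=[-2.6123, -1.5713]  P^+=[0.6373 0.2636; 0.2636 0.8499]
step 2: x^-=[-3.1780, -1.5713]  P^-=[1.1672 0.5945; 0.5945 1.1199]  H_jac=[0.1250 -0.2529]  S=[0.4123]  K=[-0.0107; -0.5066]  nu=[0.6524]  x^+=[-3.1849, -1.9018]  P^+=[1.1672 0.5923; 0.5923 1.0141]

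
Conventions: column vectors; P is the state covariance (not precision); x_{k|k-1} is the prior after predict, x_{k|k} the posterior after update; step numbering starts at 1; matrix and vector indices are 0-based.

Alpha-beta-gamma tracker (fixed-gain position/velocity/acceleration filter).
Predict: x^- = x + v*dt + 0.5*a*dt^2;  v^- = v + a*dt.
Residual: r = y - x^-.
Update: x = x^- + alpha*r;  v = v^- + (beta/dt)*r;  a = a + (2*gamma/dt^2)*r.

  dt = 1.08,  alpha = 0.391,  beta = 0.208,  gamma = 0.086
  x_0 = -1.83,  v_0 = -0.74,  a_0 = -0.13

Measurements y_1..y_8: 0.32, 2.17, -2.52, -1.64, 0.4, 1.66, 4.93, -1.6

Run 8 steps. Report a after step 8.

a_post = -0.5783

step 1: x_pred=-2.7050  r=3.0250  x^+=-1.5222  v^+=-0.2978  a^+=0.3161
step 2: x_pred=-1.6595  r=3.8295  x^+=-0.1622  v^+=0.7811  a^+=0.8808
step 3: x_pred=1.1951  r=-3.7151  x^+=-0.2575  v^+=1.0168  a^+=0.3330
step 4: x_pred=1.0349  r=-2.6749  x^+=-0.0110  v^+=0.8613  a^+=-0.0615
step 5: x_pred=0.8833  r=-0.4833  x^+=0.6943  v^+=0.7018  a^+=-0.1328
step 6: x_pred=1.3748  r=0.2852  x^+=1.4863  v^+=0.6133  a^+=-0.0907
step 7: x_pred=2.0958  r=2.8342  x^+=3.2040  v^+=1.0612  a^+=0.3272
step 8: x_pred=4.5409  r=-6.1409  x^+=2.1398  v^+=0.2319  a^+=-0.5783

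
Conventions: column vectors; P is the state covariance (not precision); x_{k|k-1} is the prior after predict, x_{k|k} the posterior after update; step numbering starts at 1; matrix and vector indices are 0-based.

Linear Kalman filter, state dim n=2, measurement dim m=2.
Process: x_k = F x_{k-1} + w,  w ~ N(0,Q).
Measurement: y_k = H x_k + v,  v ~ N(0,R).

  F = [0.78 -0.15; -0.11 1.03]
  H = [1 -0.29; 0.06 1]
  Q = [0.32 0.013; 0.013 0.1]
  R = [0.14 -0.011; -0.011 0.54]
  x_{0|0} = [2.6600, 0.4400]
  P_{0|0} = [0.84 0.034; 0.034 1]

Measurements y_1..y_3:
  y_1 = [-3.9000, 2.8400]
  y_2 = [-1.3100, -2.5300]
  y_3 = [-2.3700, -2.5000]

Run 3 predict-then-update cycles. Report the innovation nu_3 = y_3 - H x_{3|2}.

innov = [-0.8912, -3.1133]

step 1: x^-=[2.0088, 0.1606]  P^-=[0.8456 -0.1857; -0.1857 1.1634]  S=[1.1911 -0.4801; -0.4801 1.6841]  K=[0.8167 0.1527; -0.1846 0.6315]  nu=[-5.8622, 2.5589]  x^+=[-2.3879, 2.8587]  P^+=[0.1317 0.0656; 0.0656 0.3391]
step 2: x^-=[-2.2914, 3.2071]  P^-=[0.3924 0.0031; 0.0031 0.4465]  S=[0.5682 -0.1139; -0.1139 0.9883]  K=[0.7109 0.1089; -0.1350 0.4364]  nu=[1.9115, -5.5997]  x^+=[-1.5422, 0.5052]  P^+=[0.1112 0.0443; 0.0443 0.2345]
step 3: x^-=[-1.2787, 0.6900]  P^-=[0.3825 0.0036; 0.0036 0.3401]  S=[0.5491 -0.0832; -0.0832 0.8819]  K=[0.7095 0.0970; -0.1163 0.3749]  nu=[-0.8912, -3.1133]  x^+=[-2.2129, -0.3735]  P^+=[0.1093 0.0380; 0.0380 0.2014]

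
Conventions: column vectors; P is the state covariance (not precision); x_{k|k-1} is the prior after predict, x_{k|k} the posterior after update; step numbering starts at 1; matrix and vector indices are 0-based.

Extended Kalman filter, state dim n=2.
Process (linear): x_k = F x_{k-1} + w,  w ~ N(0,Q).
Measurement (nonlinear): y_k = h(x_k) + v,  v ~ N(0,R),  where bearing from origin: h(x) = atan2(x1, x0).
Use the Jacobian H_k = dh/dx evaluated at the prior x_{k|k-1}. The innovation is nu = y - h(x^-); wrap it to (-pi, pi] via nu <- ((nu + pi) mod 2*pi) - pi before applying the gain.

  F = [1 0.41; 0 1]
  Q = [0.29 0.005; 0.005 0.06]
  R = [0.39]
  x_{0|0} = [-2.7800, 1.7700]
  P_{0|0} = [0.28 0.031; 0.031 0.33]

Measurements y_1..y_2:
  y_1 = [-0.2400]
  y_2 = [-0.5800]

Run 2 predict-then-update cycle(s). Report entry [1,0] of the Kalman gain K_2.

K[1,0] = -0.1655

step 1: x^-=[-2.0543, 1.7700]  P^-=[0.6509 0.1713; 0.1713 0.3900]  H_jac=[-0.2407 -0.2794]  S=[0.4812]  K=[-0.4251; -0.3121]  nu=[-2.6704]  x^+=[-0.9192, 2.6035]  P^+=[0.5640 0.1075; 0.1075 0.3431]
step 2: x^-=[0.1482, 2.6035]  P^-=[0.9997 0.2531; 0.2531 0.4031]  H_jac=[-0.3829 0.0218]  S=[0.5325]  K=[-0.7084; -0.1655]  nu=[-2.0939]  x^+=[1.6316, 2.9500]  P^+=[0.7325 0.1907; 0.1907 0.3885]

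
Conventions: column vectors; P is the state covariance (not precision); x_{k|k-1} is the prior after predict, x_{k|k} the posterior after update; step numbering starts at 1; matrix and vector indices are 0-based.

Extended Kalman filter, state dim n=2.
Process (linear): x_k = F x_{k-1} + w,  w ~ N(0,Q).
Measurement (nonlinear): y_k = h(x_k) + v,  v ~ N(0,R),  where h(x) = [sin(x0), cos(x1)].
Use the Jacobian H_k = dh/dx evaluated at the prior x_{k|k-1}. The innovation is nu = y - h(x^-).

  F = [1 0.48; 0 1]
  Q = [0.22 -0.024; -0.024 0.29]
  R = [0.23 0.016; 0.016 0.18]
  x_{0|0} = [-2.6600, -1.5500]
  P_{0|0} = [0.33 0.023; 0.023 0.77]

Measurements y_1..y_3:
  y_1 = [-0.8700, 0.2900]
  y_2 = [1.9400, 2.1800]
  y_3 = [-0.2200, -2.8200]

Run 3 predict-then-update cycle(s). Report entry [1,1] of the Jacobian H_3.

step 1: x^-=[-3.4040, -1.5500]  P^-=[0.7495 0.3686; 0.3686 1.0600]  H_jac=[-0.9658 0.0000; 0.0000 0.9998]  S=[0.9291 -0.3399; -0.3399 1.2395]  K=[-0.7451 0.0930; -0.0782 0.8335]  nu=[-1.1294, 0.2692]  x^+=[-2.5375, -1.2373]  P^+=[0.1759 0.0048; 0.0048 0.1488]
step 2: x^-=[-3.1314, -1.2373]  P^-=[0.4348 0.0522; 0.0522 0.4388]  H_jac=[-0.9999 0.0000; 0.0000 0.9449]  S=[0.6648 -0.0334; -0.0334 0.5718]  K=[-0.6516 0.0483; -0.0423 0.7227]  nu=[1.9502, 1.8526]  x^+=[-4.3127, 0.0191]  P^+=[0.1491 -0.0018; -0.0018 0.1370]
step 3: x^-=[-4.3035, 0.0191]  P^-=[0.3989 0.0399; 0.0399 0.4270]  H_jac=[-0.3976 0.0000; 0.0000 -0.0191]  S=[0.2931 0.0163; 0.0163 0.1802]  K=[-0.5437 0.0450; -0.0519 -0.0405]  nu=[-1.1376, -3.8198]  x^+=[-3.8568, 0.2327]  P^+=[0.3127 0.0316; 0.0316 0.4258]

H_jac[1,1] = -0.0191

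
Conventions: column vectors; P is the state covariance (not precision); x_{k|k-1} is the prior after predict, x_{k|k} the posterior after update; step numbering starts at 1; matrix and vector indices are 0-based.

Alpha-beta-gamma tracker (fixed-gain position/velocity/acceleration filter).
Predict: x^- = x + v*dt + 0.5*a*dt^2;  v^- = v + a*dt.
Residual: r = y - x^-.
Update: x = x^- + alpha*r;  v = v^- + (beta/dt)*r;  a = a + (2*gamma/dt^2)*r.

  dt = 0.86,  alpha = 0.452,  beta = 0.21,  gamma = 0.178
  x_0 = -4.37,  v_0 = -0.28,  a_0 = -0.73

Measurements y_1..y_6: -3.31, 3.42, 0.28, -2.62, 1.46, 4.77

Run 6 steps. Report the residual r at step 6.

step 1: x_pred=-4.8808  r=1.5708  x^+=-4.1708  v^+=-0.5242  a^+=0.0261
step 2: x_pred=-4.6120  r=8.0320  x^+=-0.9815  v^+=1.4595  a^+=3.8922
step 3: x_pred=1.7130  r=-1.4330  x^+=1.0653  v^+=4.4569  a^+=3.2025
step 4: x_pred=6.0824  r=-8.7024  x^+=2.1489  v^+=5.0860  a^+=-0.9864
step 5: x_pred=6.1581  r=-4.6981  x^+=4.0345  v^+=3.0905  a^+=-3.2478
step 6: x_pred=5.4913  r=-0.7213  x^+=5.1653  v^+=0.1212  a^+=-3.5950

resid = -0.7213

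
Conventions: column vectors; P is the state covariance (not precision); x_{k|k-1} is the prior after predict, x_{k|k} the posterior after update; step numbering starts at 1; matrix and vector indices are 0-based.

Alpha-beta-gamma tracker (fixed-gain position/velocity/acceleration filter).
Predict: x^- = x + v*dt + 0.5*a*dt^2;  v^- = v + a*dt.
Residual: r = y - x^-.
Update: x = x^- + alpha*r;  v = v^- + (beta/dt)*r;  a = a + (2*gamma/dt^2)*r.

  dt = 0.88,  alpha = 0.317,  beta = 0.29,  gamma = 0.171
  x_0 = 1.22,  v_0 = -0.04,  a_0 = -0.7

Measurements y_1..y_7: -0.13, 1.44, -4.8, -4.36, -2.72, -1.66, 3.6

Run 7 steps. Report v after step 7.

step 1: x_pred=0.9138  r=-1.0438  x^+=0.5829  v^+=-1.0000  a^+=-1.1610
step 2: x_pred=-0.7466  r=2.1866  x^+=-0.0535  v^+=-1.3010  a^+=-0.1953
step 3: x_pred=-1.2740  r=-3.5260  x^+=-2.3917  v^+=-2.6349  a^+=-1.7525
step 4: x_pred=-5.3890  r=1.0290  x^+=-5.0628  v^+=-3.8380  a^+=-1.2981
step 5: x_pred=-8.9428  r=6.2228  x^+=-6.9702  v^+=-2.9296  a^+=1.4501
step 6: x_pred=-8.9867  r=7.3267  x^+=-6.6641  v^+=0.7610  a^+=4.6858
step 7: x_pred=-4.1801  r=7.7801  x^+=-1.7138  v^+=7.4484  a^+=8.1218

v_post = 7.4484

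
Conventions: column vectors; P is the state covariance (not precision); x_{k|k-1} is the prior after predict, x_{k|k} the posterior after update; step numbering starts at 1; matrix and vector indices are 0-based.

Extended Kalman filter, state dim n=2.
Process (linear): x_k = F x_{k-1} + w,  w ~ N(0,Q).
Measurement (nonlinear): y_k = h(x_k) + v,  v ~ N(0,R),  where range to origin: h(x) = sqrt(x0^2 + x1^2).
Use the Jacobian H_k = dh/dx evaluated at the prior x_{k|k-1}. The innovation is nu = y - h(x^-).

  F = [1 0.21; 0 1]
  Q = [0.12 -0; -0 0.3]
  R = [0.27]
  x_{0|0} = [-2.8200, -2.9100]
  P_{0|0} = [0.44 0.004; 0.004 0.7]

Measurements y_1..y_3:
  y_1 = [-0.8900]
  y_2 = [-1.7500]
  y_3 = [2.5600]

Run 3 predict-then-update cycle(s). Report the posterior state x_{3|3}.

step 1: x^-=[-3.4311, -2.9100]  P^-=[0.5926 0.1510; 0.1510 1.0000]  H_jac=[-0.7626 -0.6468]  S=[1.1820]  K=[-0.4650; -0.6447]  nu=[-5.3889]  x^+=[-0.9255, 0.5640]  P^+=[0.3370 -0.2033; -0.2033 0.5088]
step 2: x^-=[-0.8070, 0.5640]  P^-=[0.3941 -0.0964; -0.0964 0.8088]  H_jac=[-0.8197 0.5728]  S=[0.8907]  K=[-0.4247; 0.6089]  nu=[-2.7346]  x^+=[0.3542, -1.1011]  P^+=[0.2334 0.1339; 0.1339 0.4785]
step 3: x^-=[0.1230, -1.1011]  P^-=[0.4308 0.2344; 0.2344 0.7785]  H_jac=[0.1110 -0.9938]  S=[0.9925]  K=[-0.1865; -0.7533]  nu=[1.4521]  x^+=[-0.1478, -2.1950]  P^+=[0.3963 0.0949; 0.0949 0.2153]

x_post = [-0.1478, -2.1950]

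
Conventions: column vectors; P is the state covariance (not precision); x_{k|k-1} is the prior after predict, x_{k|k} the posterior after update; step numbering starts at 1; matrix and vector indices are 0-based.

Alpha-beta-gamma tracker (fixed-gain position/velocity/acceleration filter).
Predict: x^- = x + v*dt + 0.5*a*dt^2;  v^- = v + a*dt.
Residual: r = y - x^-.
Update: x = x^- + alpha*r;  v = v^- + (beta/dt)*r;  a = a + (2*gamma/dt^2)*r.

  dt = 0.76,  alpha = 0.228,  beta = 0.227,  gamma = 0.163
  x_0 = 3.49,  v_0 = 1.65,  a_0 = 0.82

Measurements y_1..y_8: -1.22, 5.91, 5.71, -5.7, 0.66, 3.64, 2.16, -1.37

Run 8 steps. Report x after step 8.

x_post = -1.7124

step 1: x_pred=4.9808  r=-6.2008  x^+=3.5670  v^+=0.4211  a^+=-2.6798
step 2: x_pred=3.1132  r=2.7968  x^+=3.7508  v^+=-0.7801  a^+=-1.1012
step 3: x_pred=2.8399  r=2.8701  x^+=3.4943  v^+=-0.7598  a^+=0.5187
step 4: x_pred=3.0666  r=-8.7666  x^+=1.0678  v^+=-2.9841  a^+=-4.4292
step 5: x_pred=-2.4792  r=3.1392  x^+=-1.7635  v^+=-5.4127  a^+=-2.6575
step 6: x_pred=-6.6446  r=10.2846  x^+=-4.2997  v^+=-4.3605  a^+=3.1472
step 7: x_pred=-6.7047  r=8.8647  x^+=-4.6836  v^+=0.6792  a^+=8.1505
step 8: x_pred=-1.8136  r=0.4436  x^+=-1.7124  v^+=7.0060  a^+=8.4009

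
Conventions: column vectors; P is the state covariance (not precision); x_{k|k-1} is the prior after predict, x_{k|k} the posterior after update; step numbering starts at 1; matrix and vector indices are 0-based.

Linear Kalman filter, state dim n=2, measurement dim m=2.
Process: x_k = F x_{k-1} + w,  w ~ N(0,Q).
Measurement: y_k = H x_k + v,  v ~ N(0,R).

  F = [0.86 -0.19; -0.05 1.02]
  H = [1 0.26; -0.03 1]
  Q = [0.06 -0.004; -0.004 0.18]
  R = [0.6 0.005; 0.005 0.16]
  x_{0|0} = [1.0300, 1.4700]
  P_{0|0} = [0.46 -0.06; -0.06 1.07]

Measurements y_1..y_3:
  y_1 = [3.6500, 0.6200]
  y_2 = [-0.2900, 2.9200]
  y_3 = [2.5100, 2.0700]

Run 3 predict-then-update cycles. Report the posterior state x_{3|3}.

step 1: x^-=[0.6065, 1.4479]  P^-=[0.4585 -0.2843; -0.2843 1.3005]  S=[0.9985 0.0472; 0.0472 1.4780]  K=[0.3952 -0.2143; 0.0120 0.8853]  nu=[2.6670, -0.8097]  x^+=[1.8342, 0.7630]  P^+=[0.2426 -0.0250; -0.0250 0.1410]
step 2: x^-=[1.4324, 0.6865]  P^-=[0.2527 -0.0640; -0.0640 0.3298]  S=[0.8417 0.0197; 0.0197 0.4939]  K=[0.2841 -0.1562; 0.0102 0.6713]  nu=[-1.9009, 2.2764]  x^+=[0.5368, 2.1953]  P^+=[0.1744 -0.0183; -0.0183 0.1069]
step 3: x^-=[0.0446, 2.2124]  P^-=[0.1989 -0.0485; -0.0485 0.2935]  S=[0.7935 0.0273; 0.0273 0.4566]  K=[0.2393 -0.1335; 0.0129 0.6452]  nu=[1.8902, -0.1411]  x^+=[0.5158, 2.1458]  P^+=[0.1470 -0.0158; -0.0158 0.1028]

x_post = [0.5158, 2.1458]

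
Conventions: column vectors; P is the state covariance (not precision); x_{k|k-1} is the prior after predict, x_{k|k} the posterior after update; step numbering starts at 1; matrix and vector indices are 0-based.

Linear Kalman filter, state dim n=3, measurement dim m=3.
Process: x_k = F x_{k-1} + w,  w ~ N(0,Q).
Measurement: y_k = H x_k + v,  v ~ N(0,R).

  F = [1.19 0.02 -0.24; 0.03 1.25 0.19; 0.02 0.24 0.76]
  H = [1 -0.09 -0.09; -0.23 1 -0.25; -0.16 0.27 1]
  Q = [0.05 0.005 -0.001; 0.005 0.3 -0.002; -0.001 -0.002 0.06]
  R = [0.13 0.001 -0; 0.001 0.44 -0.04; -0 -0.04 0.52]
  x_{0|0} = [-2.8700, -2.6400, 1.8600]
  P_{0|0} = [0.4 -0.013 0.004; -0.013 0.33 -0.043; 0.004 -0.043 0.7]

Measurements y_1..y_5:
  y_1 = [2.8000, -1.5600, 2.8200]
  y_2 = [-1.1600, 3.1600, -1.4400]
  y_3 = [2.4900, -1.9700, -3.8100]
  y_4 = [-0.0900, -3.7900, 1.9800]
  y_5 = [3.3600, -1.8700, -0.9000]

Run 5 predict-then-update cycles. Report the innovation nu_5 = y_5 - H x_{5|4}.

step 1: x^-=[-3.9145, -3.0327, 0.7226]  P^-=[0.6544 -0.0101 -0.1159; -0.0101 0.8199 0.1552; -0.1159 0.1552 0.4678]  S=[0.8200 -0.2070 -0.3049; -0.2070 1.2375 0.2575; -0.3049 0.2575 1.1861]  K=[0.8256 0.0280 0.0179; 0.1144 0.6072 0.2164; -0.0581 -0.0490 0.4411]  nu=[6.5066, 0.7530, 2.2899]  x^+=[1.5191, -1.3355, 1.3179]  P^+=[0.1125 0.0420 0.0148; 0.0420 0.2736 0.0211; 0.0148 0.0211 0.2280]
step 2: x^-=[1.4647, -1.3734, 0.7115]  P^-=[0.2158 0.0649 -0.0141; 0.0649 0.7491 0.1358; -0.0141 0.1358 0.2161]  S=[0.3467 -0.0508 -0.0836; -0.0508 1.1146 0.2311; -0.0836 0.2311 0.8685]  K=[0.6186 0.0426 0.0123; 0.0991 0.5848 0.2313; -0.0616 0.0147 0.2838]  nu=[-2.6843, 5.0482, -1.5463]  x^+=[0.0001, 0.9551, 0.5120]  P^+=[0.0847 0.0402 0.0074; 0.0402 0.2653 0.0317; 0.0074 0.0317 0.1396]
step 3: x^-=[-0.1037, 1.2911, 0.6184]  P^-=[0.1755 0.0604 -0.0063; 0.0604 0.7378 0.1308; -0.0063 0.1308 0.1681]  S=[0.3053 -0.0478 -0.0654; -0.0478 1.1037 0.2334; -0.0654 0.2334 0.8139]  K=[0.5680 0.0417 0.0114; 0.0825 0.5804 0.2338; -0.0533 0.0290 0.2386]  nu=[2.7656, -3.1304, -4.7936]  x^+=[1.2821, -1.4183, -0.7636]  P^+=[0.0779 0.0380 0.0065; 0.0380 0.2632 0.0334; 0.0065 0.0334 0.1149]
step 4: x^-=[1.6806, -1.8796, -0.8951]  P^-=[0.1648 0.0572 -0.0036; 0.0572 0.7342 0.1282; -0.0036 0.1282 0.1543]  S=[0.2945 -0.0490 -0.0601; -0.0490 1.1018 0.2333; -0.0601 0.2333 0.7975]  K=[0.5525 0.0404 0.0116; 0.0747 0.5791 0.2341; -0.0473 0.0325 0.2246]  nu=[-2.0203, -1.7477, 3.6515]  x^+=[0.5362, -2.1878, -0.0363]  P^+=[0.0758 0.0369 0.0066; 0.0369 0.2624 0.0336; 0.0066 0.0336 0.1075]
step 5: x^-=[0.6031, -2.7256, -0.5419]  P^-=[0.1613 0.0558 -0.0025; 0.0558 0.7328 0.1271; -0.0025 0.1271 0.1500]  S=[0.2909 -0.0497 -0.0583; -0.0497 1.1012 0.2329; -0.0583 0.2329 0.7922]  K=[0.5471 0.0397 0.0119; 0.0716 0.5787 0.2341; -0.0445 0.0333 0.2201]  nu=[2.4629, 0.8588, 0.4743]  x^+=[1.9903, -1.9412, -0.5184]  P^+=[0.0751 0.0365 0.0067; 0.0365 0.2621 0.0337; 0.0067 0.0337 0.1051]

innov = [2.4629, 0.8588, 0.4743]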